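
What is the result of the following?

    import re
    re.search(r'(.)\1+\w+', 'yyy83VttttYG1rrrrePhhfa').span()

`\1` has to match the exact text group 1 already captured.
`search` walks the string left to right and returns the first match it finds.
The match spans [0:23] → 'yyy83VttttYG1rrrrePhhfa'.
Captured: group 1 = 'y'.

(0, 23)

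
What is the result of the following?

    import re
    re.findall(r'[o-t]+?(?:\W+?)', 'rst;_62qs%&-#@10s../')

['rst;', 'qs%', 's.']

The pattern matches one or more of a character in [o-t] (lazy); then one or more of a non-word character (lazy) (non-capturing group).
Because the quantifier is non-greedy, it stops expanding at the earliest point where the rest of the pattern can succeed.
Walking the string: at [0:4] → 'rst;'; at [7:10] → 'qs%'; at [16:18] → 's.'.
Since nothing is captured, `findall` lists the 3 matched substrings directly.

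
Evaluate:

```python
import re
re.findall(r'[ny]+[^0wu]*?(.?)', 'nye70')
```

['e']

Pattern: one or more of one of [ny], then zero or more of any character except [0wu] (lazy); then optionally any character (captured).
With a single group, `findall` returns only what that group captured — 1 item.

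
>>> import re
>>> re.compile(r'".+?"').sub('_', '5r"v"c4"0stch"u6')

Lazy quantifiers expand one character at a time until the remainder of the pattern can match.
Matches: at [2:5] → '"v"'; at [7:14] → '"0stch"'.
Every occurrence is swapped for '_'.

'5r_c4_u6'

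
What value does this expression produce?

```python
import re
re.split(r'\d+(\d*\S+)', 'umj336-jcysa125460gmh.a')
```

['umj', '-jcysa125460gmh.a', '']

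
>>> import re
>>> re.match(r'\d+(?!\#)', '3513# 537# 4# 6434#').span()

With `match`, the pattern is implicitly anchored at the beginning.
The match spans [0:3] → '351'.

(0, 3)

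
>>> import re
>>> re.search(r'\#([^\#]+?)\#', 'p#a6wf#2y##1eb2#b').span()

(1, 7)

`re.search` scans for the first position where the pattern succeeds.
The match spans [1:7] → '#a6wf#'.
Captured: group 1 = 'a6wf'.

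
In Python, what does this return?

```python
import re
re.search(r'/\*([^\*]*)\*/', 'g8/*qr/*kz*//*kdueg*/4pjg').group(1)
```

'kz'

The match spans [6:12] → '/*kz*/'.
Captured: group 1 = 'kz'.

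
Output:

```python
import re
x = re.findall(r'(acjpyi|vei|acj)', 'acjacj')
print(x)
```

With a single group, `findall` returns only what that group captured — 2 items.

['acj', 'acj']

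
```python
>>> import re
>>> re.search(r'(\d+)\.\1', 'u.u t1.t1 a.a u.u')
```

None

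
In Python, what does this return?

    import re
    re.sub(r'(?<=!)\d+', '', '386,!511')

'386,!'

Because the assertion is zero-width, the text it checks is not consumed and won't appear in the result.
Every occurrence is swapped for ''.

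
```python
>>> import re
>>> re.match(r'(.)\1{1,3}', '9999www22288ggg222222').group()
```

'9999'

A backreference is literal: `\1` must see the identical characters the first group matched.
With `match`, the pattern is implicitly anchored at the beginning.
The match spans [0:4] → '9999'.
Captured: group 1 = '9'.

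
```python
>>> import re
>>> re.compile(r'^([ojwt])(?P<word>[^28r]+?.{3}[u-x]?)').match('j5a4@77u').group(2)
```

'5a4@'

Pattern: anchored at the start of the string; then one of [ojwt] (captured); then one or more of any character except [28r] (lazy), then exactly 3 of any character, then optionally a character in [u-x] (captured as 'word').
With the lazy modifier that quantifier settles for the fewest repetitions that let the rest of the pattern succeed (the atoms after it are unaffected and can still be greedy).
`re.match` only tries the pattern at the start of the string.
The match spans [0:5] → 'j5a4@'.
Captured: group 1 = 'j', group 2 = '5a4@'.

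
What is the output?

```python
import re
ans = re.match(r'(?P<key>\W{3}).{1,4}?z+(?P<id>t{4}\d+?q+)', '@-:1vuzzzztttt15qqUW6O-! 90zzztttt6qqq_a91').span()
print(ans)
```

`re.match` only tries the pattern at the start of the string.
The match spans [0:18] → '@-:1vuzzzztttt15qq'.

(0, 18)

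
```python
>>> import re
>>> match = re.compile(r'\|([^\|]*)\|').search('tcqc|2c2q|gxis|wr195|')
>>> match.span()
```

(4, 10)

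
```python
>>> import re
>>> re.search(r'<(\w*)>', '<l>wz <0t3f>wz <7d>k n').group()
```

The match spans [0:3] → '<l>'.

'<l>'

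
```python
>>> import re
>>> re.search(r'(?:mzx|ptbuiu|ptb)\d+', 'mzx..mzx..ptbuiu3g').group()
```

`re.search` scans for the first position where the pattern succeeds.
The match spans [10:17] → 'ptbuiu3'.

'ptbuiu3'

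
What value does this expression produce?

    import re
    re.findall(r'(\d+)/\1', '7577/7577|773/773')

['7577', '773']

A backreference is literal: `\1` must see the identical characters the first group matched.
Walking the string: at [0:9] match '7577/7577', group 1 = '7577'; at [10:17] match '773/773', group 1 = '773'.
One capturing group, so `findall` returns just the captured substring from each match — 2 in all.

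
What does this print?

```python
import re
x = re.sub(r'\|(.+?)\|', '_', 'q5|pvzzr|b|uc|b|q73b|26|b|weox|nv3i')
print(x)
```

With the lazy modifier that quantifier settles for the fewest repetitions that let the rest of the pattern succeed (the atoms after it are unaffected and can still be greedy).
`sub` substitutes '_' at each match site.

q5_b_b_26_weox|nv3i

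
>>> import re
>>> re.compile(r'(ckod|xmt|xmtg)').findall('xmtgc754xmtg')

Alternation isn't longest-match — the leftmost alternative that fits at this position is chosen.
Scanning left to right: at [0:3] match 'xmt', group 1 = 'xmt'; at [8:11] match 'xmt', group 1 = 'xmt'.
Because there's exactly one group, `findall` drops the full match and keeps group 1 from each hit.

['xmt', 'xmt']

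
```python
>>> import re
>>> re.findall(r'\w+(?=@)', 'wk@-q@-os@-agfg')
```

['wk', 'q', 'os']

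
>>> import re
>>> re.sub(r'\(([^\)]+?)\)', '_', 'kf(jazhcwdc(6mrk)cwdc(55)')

'kf_cwdc_'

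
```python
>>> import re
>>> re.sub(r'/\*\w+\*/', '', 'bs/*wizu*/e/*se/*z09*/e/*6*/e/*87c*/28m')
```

'bse/*seee28m'

Matches: at [2:10] → '/*wizu*/'; at [15:22] → '/*z09*/'; at [23:28] → '/*6*/'; at [29:36] → '/*87c*/'.
Each match is replaced by ''.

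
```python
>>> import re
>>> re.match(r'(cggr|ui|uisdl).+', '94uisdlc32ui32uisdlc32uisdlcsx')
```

None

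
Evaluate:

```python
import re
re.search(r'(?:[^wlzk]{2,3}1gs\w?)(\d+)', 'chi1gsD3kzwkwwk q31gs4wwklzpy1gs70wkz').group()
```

'chi1gsD3'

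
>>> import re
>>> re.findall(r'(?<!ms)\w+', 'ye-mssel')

['ye', 'mssel']

`(?!…)`/`(?<!…)` only lets a position through if the neighbouring text does NOT match; no characters are consumed.
Scanning left to right: at [0:2] → 'ye'; at [3:8] → 'mssel'.
`findall` yields the raw match text (2 of them) because the pattern has no groups.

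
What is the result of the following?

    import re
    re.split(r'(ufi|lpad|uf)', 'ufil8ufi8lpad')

['', 'ufi', 'l8', 'ufi', '8', 'lpad', '']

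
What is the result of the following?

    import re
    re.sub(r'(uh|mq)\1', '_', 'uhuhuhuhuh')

'__uh'

`\1` is not a pattern — it's the concrete string captured by group 1, re-applied verbatim.
Each match is replaced by '_'.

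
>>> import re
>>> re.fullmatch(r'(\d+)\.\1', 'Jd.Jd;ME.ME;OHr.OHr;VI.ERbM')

`\1` is not a pattern — it's the concrete string captured by group 1, re-applied verbatim.
`fullmatch` succeeds only if the pattern covers the string from start to end.
Here the pattern can't cover the whole string, so the call returns None.

None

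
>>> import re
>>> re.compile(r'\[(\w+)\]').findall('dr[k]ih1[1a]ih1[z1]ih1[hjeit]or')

Walking the string: at [2:5] match '[k]', group 1 = 'k'; at [8:12] match '[1a]', group 1 = '1a'; at [15:19] match '[z1]', group 1 = 'z1'; at [22:29] match '[hjeit]', group 1 = 'hjeit'.
`findall` collects group 1 from each match (4 total).

['k', '1a', 'z1', 'hjeit']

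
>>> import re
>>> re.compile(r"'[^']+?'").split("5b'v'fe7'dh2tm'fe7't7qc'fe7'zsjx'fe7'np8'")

Matches to split on: at [2:5] → "'v'"; at [8:15] → "'dh2tm'"; at [18:24] → "'t7qc'"; at [27:33] → "'zsjx'"; at [36:41] → "'np8'".
Splitting on the pattern gives 6 pieces.

['5b', 'fe7', 'fe7', 'fe7', 'fe7', '']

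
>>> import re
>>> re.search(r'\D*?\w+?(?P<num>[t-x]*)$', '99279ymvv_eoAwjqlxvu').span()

(0, 20)

This matches zero or more of a non-digit (lazy), then one or more of a word character (lazy); then zero or more of a character in [t-x] (captured as 'num'); then anchored at the end.
The match spans [0:20] → '99279ymvv_eoAwjqlxvu'.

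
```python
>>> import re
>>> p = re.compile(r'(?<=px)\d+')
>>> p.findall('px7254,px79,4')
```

['7254', '79']

The `(?=…)`/`(?<=…)` assertion just peeks at neighbouring text; it doesn't advance the match position.
Scanning left to right: at [2:6] → '7254'; at [9:11] → '79'.
No capturing groups, so `findall` returns the 2 full match strings.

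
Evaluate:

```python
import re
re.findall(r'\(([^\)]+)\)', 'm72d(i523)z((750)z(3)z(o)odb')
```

['i523', '(750', '3', 'o']

`findall` collects group 1 from each match (4 total).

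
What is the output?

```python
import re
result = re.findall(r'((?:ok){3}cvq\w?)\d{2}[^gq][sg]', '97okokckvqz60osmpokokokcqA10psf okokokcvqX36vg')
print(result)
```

Pattern: the literal 'ok' repeated 3 times, then the literal 'cvq', then optionally a word character (captured); then exactly 2 of a digit, then any character except [gq], then one of [sg].
Matches: at [32:46] match 'okokokcvqX36vg', group 1 = 'okokokcvqX'.
With a single group, `findall` returns only what that group captured — 1 item.

['okokokcvqX']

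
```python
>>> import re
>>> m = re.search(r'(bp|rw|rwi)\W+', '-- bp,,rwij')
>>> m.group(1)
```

'bp'

`search` walks the string left to right and returns the first match it finds.
The match spans [3:7] → 'bp,,'.
Captured: group 1 = 'bp'.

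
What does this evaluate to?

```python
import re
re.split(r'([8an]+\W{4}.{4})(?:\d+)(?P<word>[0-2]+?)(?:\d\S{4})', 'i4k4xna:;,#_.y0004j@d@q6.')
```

['i4k4x', 'na:;,#_.y0', '0', 'q6.']

Pattern: one or more of one of [8an], then exactly 4 of a non-word character, then exactly 4 of any character (captured); then one or more of a digit (non-capturing group); then one or more of a character in [0-2] (lazy) (captured as 'word'); then a digit, then exactly 4 of a non-whitespace character (non-capturing group).
Matches to split on: at [5:22] → 'na:;,#_.y0004j@d@'.
With a capturing group present, the delimiter's captured portion is kept in the result list.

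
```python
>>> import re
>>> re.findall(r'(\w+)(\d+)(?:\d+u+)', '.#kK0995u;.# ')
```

This matches one or more of a word character (captured); then one or more of a digit (captured); then one or more of a digit, then one or more of a literal 'u' (non-capturing group).
Scanning left to right: at [2:9] match 'kK0995u', groups = ('kK09', '9').
Multiple groups make `findall` return tuples — one 2-tuple for the one match.

[('kK09', '9')]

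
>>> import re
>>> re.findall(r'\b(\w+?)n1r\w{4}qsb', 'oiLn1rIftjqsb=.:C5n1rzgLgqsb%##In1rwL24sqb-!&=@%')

['oiL', 'C5']

This matches a word boundary (`\b`, zero-width); then one or more of a word character (lazy) (captured); then the literal 'n1r', then exactly 4 of a word character, then the literal 'qsb'.
One capturing group, so `findall` returns just the captured substring from each match — 2 in all.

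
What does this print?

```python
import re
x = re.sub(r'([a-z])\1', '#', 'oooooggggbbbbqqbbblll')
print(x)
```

A backreference is literal: `\1` must see the identical characters the first group matched.
`sub` substitutes '#' at each match site.

##o######b#l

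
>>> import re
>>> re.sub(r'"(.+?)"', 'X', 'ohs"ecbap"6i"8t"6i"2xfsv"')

'ohsX6iX6iX'

`sub` substitutes 'X' at each match site.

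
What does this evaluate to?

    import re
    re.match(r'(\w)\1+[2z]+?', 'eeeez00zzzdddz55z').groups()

The match spans [0:5] → 'eeeez'.
Captured: group 1 = 'e'.

('e',)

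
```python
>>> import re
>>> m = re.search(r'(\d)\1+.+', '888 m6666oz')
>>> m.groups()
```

('8',)

The match spans [0:11] → '888 m6666oz'.
Captured: group 1 = '8'.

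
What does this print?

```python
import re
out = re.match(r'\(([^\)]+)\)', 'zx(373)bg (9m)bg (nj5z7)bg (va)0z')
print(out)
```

None

`match` is anchored at position 0; if the pattern doesn't fit there, it returns None.
Here position 0 doesn't satisfy it, so the call returns None.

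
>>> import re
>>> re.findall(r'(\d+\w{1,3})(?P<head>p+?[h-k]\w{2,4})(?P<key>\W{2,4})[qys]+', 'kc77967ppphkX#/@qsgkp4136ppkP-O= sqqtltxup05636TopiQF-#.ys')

[('77967pp', 'phkX', '#/@'), ('05636To', 'piQF', '-#.')]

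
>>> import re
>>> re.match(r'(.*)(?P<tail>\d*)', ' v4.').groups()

(' v4.', '')

The match spans [0:4] → ' v4.'.
Captured: group 1 = ' v4.', group 2 = ''.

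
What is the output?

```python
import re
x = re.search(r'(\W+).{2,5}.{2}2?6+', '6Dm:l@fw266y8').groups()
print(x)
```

(':',)

This matches one or more of a non-word character (captured); then 2 to 5 of any character, then exactly 2 of any character; then optionally the literal '2', then one or more of the literal '6'.
`re.search` tries every starting position until one works.
The match spans [3:11] → ':l@fw266'.
Captured: group 1 = ':'.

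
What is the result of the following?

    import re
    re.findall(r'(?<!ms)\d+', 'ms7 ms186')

['86']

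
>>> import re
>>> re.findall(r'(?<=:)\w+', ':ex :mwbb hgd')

['ex', 'mwbb']

Because the assertion is zero-width, the text it checks is not consumed and won't appear in the result.
Scanning left to right: at [1:3] → 'ex'; at [5:9] → 'mwbb'.
Since nothing is captured, `findall` lists the 2 matched substrings directly.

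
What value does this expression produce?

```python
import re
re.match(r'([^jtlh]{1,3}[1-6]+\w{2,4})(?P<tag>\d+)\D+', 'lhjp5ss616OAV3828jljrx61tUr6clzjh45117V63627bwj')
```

The pattern matches 1 to 3 of any character except [jtlh], then one or more of a character in [1-6], then 2 to 4 of a word character (captured); then one or more of a digit (captured as 'tag'); then one or more of a non-digit.
`match` is anchored at position 0; if the pattern doesn't fit there, it returns None.
Here the string doesn't start with a match, so the call returns None.

None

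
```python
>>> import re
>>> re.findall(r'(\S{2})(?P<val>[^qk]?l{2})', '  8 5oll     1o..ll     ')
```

[('5o', 'll'), ('o.', '.ll')]

The pattern matches exactly 2 of a non-whitespace character (captured); then optionally any character except [qk], then exactly 2 of the literal 'l' (captured as 'val').
Scanning left to right: at [4:8] match '5oll', groups = ('5o', 'll'); at [14:19] match 'o..ll', groups = ('o.', '.ll').
Multiple groups make `findall` return tuples — one 2-tuple for each match.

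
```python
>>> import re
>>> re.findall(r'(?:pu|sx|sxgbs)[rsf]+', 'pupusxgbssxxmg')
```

['pus']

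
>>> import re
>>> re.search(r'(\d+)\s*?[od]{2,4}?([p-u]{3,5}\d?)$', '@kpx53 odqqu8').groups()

The pattern matches one or more of a digit (captured); then zero or more of whitespace (lazy), then 2 to 4 of one of [od] (lazy); then 3 to 5 of a character in [p-u], then optionally a digit (captured); then anchored at the end.
`re.search` tries every starting position until one works.
The match spans [4:13] → '53 odqqu8'.
Captured: group 1 = '53', group 2 = 'qqu8'.

('53', 'qqu8')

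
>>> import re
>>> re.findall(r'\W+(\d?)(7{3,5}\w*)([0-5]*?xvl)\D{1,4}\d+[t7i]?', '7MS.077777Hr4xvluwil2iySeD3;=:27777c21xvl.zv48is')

With 3 capturing groups, `findall` returns a 3-tuple per match.

[('0', '77777Hr4', 'xvl'), ('2', '7777c21', 'xvl')]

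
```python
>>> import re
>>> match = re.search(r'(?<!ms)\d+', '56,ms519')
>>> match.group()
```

Because the assertion is negative and zero-width, positions next to the forbidden text are skipped.
The match spans [0:2] → '56'.

'56'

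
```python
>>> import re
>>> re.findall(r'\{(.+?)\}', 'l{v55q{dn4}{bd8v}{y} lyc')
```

['v55q{dn4', 'bd8v', 'y']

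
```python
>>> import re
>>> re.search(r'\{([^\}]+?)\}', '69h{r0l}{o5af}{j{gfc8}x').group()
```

'{r0l}'

Unlike `match`, `search` isn't anchored — it looks for the pattern anywhere in the string.
The match spans [3:8] → '{r0l}'.
Captured: group 1 = 'r0l'.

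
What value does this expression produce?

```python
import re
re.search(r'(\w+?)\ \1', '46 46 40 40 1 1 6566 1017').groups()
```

The match spans [0:5] → '46 46'.
Captured: group 1 = '46'.

('46',)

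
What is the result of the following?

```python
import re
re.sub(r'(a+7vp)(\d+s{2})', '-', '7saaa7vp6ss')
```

`sub` substitutes '-' at each match site.

'7s-'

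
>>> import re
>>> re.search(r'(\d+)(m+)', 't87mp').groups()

The match spans [1:4] → '87m'.
Captured: group 1 = '87', group 2 = 'm'.

('87', 'm')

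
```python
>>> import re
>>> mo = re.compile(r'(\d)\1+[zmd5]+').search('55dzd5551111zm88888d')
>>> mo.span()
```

A backreference is literal: `\1` must see the identical characters the first group matched.
The match spans [0:8] → '55dzd555'.

(0, 8)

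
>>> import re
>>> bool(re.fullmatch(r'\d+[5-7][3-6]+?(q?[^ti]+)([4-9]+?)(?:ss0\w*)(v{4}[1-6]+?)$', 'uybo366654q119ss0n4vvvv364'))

`re.fullmatch` requires the pattern to consume the entire string.
Here the pattern can't cover the whole string, so the call returns None, and `bool(None)` is False.

False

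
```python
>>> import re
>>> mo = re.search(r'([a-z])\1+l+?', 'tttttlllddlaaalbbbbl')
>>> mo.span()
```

(0, 6)

A backreference is literal: `\1` must see the identical characters the first group matched.
The match spans [0:6] → 'tttttl'.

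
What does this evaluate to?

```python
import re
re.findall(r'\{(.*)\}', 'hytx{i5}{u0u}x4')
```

['i5}{u0u']

Walking the string: at [4:13] match '{i5}{u0u}', group 1 = 'i5}{u0u'.
Because there's exactly one group, `findall` drops the full match and keeps group 1 from the one hit.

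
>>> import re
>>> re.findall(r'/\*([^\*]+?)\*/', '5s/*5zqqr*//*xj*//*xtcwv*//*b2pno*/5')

['5zqqr', 'xj', 'xtcwv', 'b2pno']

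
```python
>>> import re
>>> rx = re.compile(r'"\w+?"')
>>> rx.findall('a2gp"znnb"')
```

['"znnb"']

Matches: at [4:10] → '"znnb"'.
`findall` yields the raw match text (1 of them) because the pattern has no groups.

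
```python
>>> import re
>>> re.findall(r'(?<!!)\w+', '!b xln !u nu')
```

`(?!…)`/`(?<!…)` only lets a position through if the neighbouring text does NOT match; no characters are consumed.
Walking the string: at [3:6] → 'xln'; at [10:12] → 'nu'.
Since nothing is captured, `findall` lists the 2 matched substrings directly.

['xln', 'nu']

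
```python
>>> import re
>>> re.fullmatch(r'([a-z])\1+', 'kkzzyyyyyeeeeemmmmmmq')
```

None

For `fullmatch`, every character of the input must be accounted for by the pattern.
Here the pattern can't cover the whole string, so the call returns None.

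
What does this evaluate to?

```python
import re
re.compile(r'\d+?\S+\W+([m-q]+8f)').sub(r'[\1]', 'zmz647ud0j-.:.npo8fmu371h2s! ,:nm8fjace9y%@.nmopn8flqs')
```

Each match is replaced using the text its own group 1 captured.

'zmz[nm8f]jace[nmopn8f]lqs'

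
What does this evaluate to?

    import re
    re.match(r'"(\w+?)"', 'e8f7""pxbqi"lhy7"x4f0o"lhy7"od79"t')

With `match`, the pattern is implicitly anchored at the beginning.
Here the pattern fails at index 0, so the call returns None.

None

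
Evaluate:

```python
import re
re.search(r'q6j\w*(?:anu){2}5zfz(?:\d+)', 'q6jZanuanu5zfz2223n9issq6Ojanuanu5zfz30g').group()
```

This matches the literal 'q6j', then zero or more of a word character; then the literal 'anu' repeated 2 times, then the literal '5z', then the literal 'fz'; then one or more of a digit (non-capturing group).
`search` walks the string left to right and returns the first match it finds.
The match spans [0:39] → 'q6jZanuanu5zfz2223n9issq6Ojanuanu5zfz30'.

'q6jZanuanu5zfz2223n9issq6Ojanuanu5zfz30'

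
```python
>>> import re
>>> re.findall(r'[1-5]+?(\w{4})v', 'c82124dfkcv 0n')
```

['dfkc']

The pattern matches one or more of a character in [1-5] (lazy); then exactly 4 of a word character (captured); then a literal 'v'.
Matches: at [2:11] match '2124dfkcv', group 1 = 'dfkc'.
With a single group, `findall` returns only what that group captured — 1 item.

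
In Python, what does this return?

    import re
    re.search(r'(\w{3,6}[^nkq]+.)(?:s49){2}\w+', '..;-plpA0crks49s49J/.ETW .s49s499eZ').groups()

('plpA0crk',)

The match spans [4:19] → 'plpA0crks49s49J'.
Captured: group 1 = 'plpA0crk'.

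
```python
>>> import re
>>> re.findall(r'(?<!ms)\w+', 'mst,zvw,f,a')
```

['mst', 'zvw', 'f', 'a']

A negative assertion filters positions out without eating any characters.
Matches: at [0:3] → 'mst'; at [4:7] → 'zvw'; at [8:9] → 'f'; at [10:11] → 'a'.
With no groups in the pattern, `findall` gives back each whole match — 4 here.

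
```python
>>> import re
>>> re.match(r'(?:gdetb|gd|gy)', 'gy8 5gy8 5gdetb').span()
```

`re.match` only tries the pattern at the start of the string.
The match spans [0:2] → 'gy'.

(0, 2)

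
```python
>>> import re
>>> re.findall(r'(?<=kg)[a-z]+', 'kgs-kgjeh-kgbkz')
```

['s', 'jeh', 'bkz']

The lookaround is zero-width — it requires the adjacent text to match without consuming it, so the asserted text isn't part of the match.
Since nothing is captured, `findall` lists the 3 matched substrings directly.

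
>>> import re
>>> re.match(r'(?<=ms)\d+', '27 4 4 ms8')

Lookahead/lookbehind check context without consuming it, so the matched span excludes the asserted characters.
With `match`, the pattern is implicitly anchored at the beginning.
Here the pattern fails at index 0, so the call returns None.

None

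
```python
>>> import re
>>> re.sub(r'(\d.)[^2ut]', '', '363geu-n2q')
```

The pattern matches a digit, then any character (captured); then any character except [2ut].
Matches: at [0:3] → '363'.
`sub` substitutes '' at each match site.

'geu-n2q'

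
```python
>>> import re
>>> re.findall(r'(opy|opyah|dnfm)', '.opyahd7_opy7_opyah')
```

Alternation tries branches left to right and keeps the first one that lets the overall match succeed at that position.
Walking the string: at [1:4] match 'opy', group 1 = 'opy'; at [9:12] match 'opy', group 1 = 'opy'; at [14:17] match 'opy', group 1 = 'opy'.
One capturing group, so `findall` returns just the captured substring from each match — 3 in all.

['opy', 'opy', 'opy']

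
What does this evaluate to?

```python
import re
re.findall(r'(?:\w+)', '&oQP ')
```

Pattern: one or more of a word character (non-capturing group).
Scanning left to right: at [1:4] → 'oQP'.
No capturing groups, so `findall` returns the 1 full match string.

['oQP']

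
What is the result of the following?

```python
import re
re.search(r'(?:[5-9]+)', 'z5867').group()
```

The pattern matches one or more of a character in [5-9] (non-capturing group).
The match spans [1:5] → '5867'.

'5867'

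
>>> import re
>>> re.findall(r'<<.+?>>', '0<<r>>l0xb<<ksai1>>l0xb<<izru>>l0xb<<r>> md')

Since nothing is captured, `findall` lists the 4 matched substrings directly.

['<<r>>', '<<ksai1>>', '<<izru>>', '<<r>>']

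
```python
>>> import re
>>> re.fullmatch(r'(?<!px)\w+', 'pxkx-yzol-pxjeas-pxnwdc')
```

`fullmatch` succeeds only if the pattern covers the string from start to end.
Here the string isn't matched end-to-end, so the call returns None.

None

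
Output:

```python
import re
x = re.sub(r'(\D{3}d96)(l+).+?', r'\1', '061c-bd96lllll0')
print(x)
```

061c-bd96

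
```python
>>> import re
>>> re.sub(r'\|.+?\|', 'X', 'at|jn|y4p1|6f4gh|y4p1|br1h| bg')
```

'atXy4p1Xy4p1X bg'

`sub` substitutes 'X' at each match site.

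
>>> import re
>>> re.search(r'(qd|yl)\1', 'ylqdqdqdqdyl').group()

'qdqd'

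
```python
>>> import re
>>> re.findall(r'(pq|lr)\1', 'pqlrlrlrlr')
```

After group 1 captures some text, `\1` only succeeds where that same text appears again.
Walking the string: at [2:6] match 'lrlr', group 1 = 'lr'; at [6:10] match 'lrlr', group 1 = 'lr'.
One capturing group, so `findall` returns just the captured substring from each match — 2 in all.

['lr', 'lr']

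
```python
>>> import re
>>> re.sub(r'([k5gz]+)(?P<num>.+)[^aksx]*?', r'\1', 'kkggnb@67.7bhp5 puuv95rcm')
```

The pattern matches one or more of one of [k5gz] (captured); then one or more of any character (captured as 'num'); then zero or more of any character except [aksx] (lazy).
Matches: at [0:25] → 'kkggnb@67.7bhp5 puuv95rcm'.
Each match is replaced using the text its own group 1 captured.

'kkgg'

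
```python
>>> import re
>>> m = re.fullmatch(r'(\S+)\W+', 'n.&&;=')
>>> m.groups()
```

('n.&&;',)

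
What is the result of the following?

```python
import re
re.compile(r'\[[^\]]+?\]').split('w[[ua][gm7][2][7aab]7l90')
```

Matches to split on: at [1:6] → '[[ua]'; at [6:11] → '[gm7]'; at [11:14] → '[2]'; at [14:20] → '[7aab]'.
Splitting on the pattern gives 5 pieces.

['w', '', '', '', '7l90']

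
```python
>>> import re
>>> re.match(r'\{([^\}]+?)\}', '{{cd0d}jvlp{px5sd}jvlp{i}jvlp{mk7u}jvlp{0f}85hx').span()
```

With `match`, the pattern is implicitly anchored at the beginning.
The match spans [0:7] → '{{cd0d}'.

(0, 7)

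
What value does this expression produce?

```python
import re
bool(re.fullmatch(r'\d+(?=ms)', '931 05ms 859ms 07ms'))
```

False

The `(?=…)`/`(?<=…)` assertion just peeks at neighbouring text; it doesn't advance the match position.
`fullmatch` succeeds only if the pattern covers the string from start to end.
Here there's no way to consume every character, so the call returns None, and `bool(None)` is False.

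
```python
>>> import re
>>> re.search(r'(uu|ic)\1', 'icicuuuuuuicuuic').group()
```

'icic'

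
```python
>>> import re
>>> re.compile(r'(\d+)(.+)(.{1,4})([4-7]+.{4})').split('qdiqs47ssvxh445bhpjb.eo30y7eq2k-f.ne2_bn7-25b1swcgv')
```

This matches one or more of a digit (captured); then one or more of any character (captured); then 1 to 4 of any character (captured); then one or more of a character in [4-7], then exactly 4 of any character (captured).
With a capturing group present, the delimiter's captured portion is kept in the result list.

['qdiqs', '47', 'ssvxh445bhpjb.eo30y7eq2k-f.ne2_bn7-', '2', '5b1sw', 'cgv']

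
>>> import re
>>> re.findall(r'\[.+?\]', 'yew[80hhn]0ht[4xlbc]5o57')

['[80hhn]', '[4xlbc]']

Matches: at [3:10] → '[80hhn]'; at [13:20] → '[4xlbc]'.
`findall` yields the raw match text (2 of them) because the pattern has no groups.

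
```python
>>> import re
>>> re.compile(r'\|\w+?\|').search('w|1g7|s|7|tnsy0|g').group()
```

'|1g7|'

Unlike `match`, `search` isn't anchored — it looks for the pattern anywhere in the string.
The match spans [1:6] → '|1g7|'.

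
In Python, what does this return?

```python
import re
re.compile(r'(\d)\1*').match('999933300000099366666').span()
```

(0, 4)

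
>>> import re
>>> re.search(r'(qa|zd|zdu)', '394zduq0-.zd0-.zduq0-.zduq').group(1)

Alternation isn't longest-match — the leftmost alternative that fits at this position is chosen.
`search` walks the string left to right and returns the first match it finds.
The match spans [3:5] → 'zd'.
Captured: group 1 = 'zd'.

'zd'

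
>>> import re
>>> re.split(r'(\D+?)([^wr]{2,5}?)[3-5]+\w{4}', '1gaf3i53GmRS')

['1', 'g', 'af', 'mRS']

A non-greedy quantifier consumes as few characters as it can — just enough that the remainder of the pattern still matches from where it stops; whatever follows it matches normally.
`re.split` interleaves the captured-group text with the surrounding fragments.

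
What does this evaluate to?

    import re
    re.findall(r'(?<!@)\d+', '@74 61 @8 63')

A negative assertion filters positions out without eating any characters.
Scanning left to right: at [2:3] → '4'; at [4:6] → '61'; at [10:12] → '63'.
`findall` yields the raw match text (3 of them) because the pattern has no groups.

['4', '61', '63']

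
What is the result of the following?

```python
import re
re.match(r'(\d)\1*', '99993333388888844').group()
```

'9999'

`\1` has to match the exact text group 1 already captured.
`re.match` only tries the pattern at the start of the string.
The match spans [0:4] → '9999'.
Captured: group 1 = '9'.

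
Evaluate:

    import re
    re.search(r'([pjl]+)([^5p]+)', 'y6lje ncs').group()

The match spans [2:9] → 'lje ncs'.

'lje ncs'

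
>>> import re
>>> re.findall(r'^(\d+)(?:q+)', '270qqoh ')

The pattern matches anchored at the start of the string; then one or more of a digit (captured); then one or more of a literal 'q' (non-capturing group).
Matches: at [0:5] match '270qq', group 1 = '270'.
One capturing group, so `findall` returns just the captured substring from the one match — 1 in all.

['270']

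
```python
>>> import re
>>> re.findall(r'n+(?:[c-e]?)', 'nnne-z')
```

['nnne']

Pattern: one or more of a literal 'n'; then optionally a character in [c-e] (non-capturing group).
`findall` yields the raw match text (1 of them) because the pattern has no groups.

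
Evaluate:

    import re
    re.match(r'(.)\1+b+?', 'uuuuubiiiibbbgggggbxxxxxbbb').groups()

('u',)

The match spans [0:6] → 'uuuuub'.
Captured: group 1 = 'u'.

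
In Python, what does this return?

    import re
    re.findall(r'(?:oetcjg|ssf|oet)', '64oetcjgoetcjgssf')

['oetcjg', 'oetcjg', 'ssf']

Branches in `(...|...)` are attempted left-to-right; the first branch that allows the whole pattern to succeed is taken.
Since nothing is captured, `findall` lists the 3 matched substrings directly.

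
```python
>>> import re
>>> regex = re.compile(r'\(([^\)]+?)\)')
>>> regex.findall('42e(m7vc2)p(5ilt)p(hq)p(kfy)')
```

Scanning left to right: at [3:10] match '(m7vc2)', group 1 = 'm7vc2'; at [11:17] match '(5ilt)', group 1 = '5ilt'; at [18:22] match '(hq)', group 1 = 'hq'; at [23:28] match '(kfy)', group 1 = 'kfy'.
With a single group, `findall` returns only what that group captured — 4 items.

['m7vc2', '5ilt', 'hq', 'kfy']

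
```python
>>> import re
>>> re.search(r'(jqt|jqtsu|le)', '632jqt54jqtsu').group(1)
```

'jqt'

The match spans [3:6] → 'jqt'.
Captured: group 1 = 'jqt'.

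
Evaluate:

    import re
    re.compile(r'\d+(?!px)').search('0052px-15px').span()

`(?!…)`/`(?<!…)` only lets a position through if the neighbouring text does NOT match; no characters are consumed.
The match spans [0:3] → '005'.

(0, 3)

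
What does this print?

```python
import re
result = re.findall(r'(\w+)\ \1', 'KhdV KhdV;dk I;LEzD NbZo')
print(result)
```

A backreference is literal: `\1` must see the identical characters the first group matched.
One capturing group, so `findall` returns just the captured substring from the one match — 1 in all.

['KhdV']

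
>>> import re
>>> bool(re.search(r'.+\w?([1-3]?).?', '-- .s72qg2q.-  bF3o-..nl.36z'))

True

This matches one or more of any character, then optionally a word character; then optionally a character in [1-3] (captured); then optionally any character.
The match spans [0:28] → '-- .s72qg2q.-  bF3o-..nl.36z'.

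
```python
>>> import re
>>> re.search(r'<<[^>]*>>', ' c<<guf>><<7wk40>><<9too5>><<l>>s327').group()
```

'<<guf>>'

`re.search` tries every starting position until one works.
The match spans [2:9] → '<<guf>>'.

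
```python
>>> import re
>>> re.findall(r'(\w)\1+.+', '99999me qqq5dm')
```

['9']

After group 1 captures some text, `\1` only succeeds where that same text appears again.
Scanning left to right: at [0:14] match '99999me qqq5dm', group 1 = '9'.
One capturing group, so `findall` returns just the captured substring from the one match — 1 in all.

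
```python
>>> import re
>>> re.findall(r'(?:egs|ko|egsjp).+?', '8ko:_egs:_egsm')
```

['ko:', 'egs:', 'egsm']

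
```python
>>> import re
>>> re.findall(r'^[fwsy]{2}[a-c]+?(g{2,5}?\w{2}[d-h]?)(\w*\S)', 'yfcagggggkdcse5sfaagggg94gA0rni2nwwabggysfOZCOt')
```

This matches anchored at the start of the string; then exactly 2 of one of [fwsy], then one or more of a character in [a-c] (lazy); then 2 to 5 of the literal 'g' (lazy), then exactly 2 of a word character, then optionally a character in [d-h] (captured); then zero or more of a word character, then a non-whitespace character (captured).
Lazy quantifiers expand one character at a time until the remainder of the pattern can match.
Scanning left to right: at [0:47] match 'yfcagggggkdcse5sfaagggg94gA0rni2nwwabggysfOZCOt', groups = ('ggggg', 'kdcse5sfaagggg94gA0rni2nwwabggysfOZCOt').
Multiple groups make `findall` return tuples — one 2-tuple for the one match.

[('ggggg', 'kdcse5sfaagggg94gA0rni2nwwabggysfOZCOt')]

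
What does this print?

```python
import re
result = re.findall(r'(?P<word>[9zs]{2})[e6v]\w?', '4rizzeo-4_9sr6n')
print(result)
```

The pattern matches exactly 2 of one of [9zs] (captured as 'word'); then one of [e6v], then optionally a word character.
Scanning left to right: at [3:7] match 'zzeo', group 1 = 'zz'.
Because there's exactly one group, `findall` drops the full match and keeps group 1 from the one hit.

['zz']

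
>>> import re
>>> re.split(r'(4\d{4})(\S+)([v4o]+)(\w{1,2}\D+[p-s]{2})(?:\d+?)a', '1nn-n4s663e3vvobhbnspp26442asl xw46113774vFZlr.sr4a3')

Pattern: a literal '4', then exactly 4 of a digit (captured); then one or more of a non-whitespace character (captured); then one or more of one of [v4o] (captured); then 1 to 2 of a word character, then one or more of a non-digit, then exactly 2 of a character in [p-s] (captured); then one or more of a digit (lazy) (non-capturing group); then a literal 'a'.
With a capturing group present, the delimiter's captured portion is kept in the result list.

['1nn-n4s663e3vvobhbnspp26442asl xw', '46113', '774', 'v', 'FZlr.sr', '3']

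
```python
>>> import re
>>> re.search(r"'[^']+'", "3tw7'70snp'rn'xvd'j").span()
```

`search` walks the string left to right and returns the first match it finds.
The match spans [4:11] → "'70snp'".

(4, 11)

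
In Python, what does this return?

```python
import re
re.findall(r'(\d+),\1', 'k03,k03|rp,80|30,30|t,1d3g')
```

`\1` is not a pattern — it's the concrete string captured by group 1, re-applied verbatim.
Scanning left to right: at [14:19] match '30,30', group 1 = '30'.
One capturing group, so `findall` returns just the captured substring from the one match — 1 in all.

['30']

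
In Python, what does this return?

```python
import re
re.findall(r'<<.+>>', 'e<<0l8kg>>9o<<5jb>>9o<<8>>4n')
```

With no groups in the pattern, `findall` gives back each whole match — 1 here.

['<<0l8kg>>9o<<5jb>>9o<<8>>']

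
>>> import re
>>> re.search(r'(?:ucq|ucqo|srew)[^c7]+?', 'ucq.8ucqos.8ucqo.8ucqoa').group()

The match spans [0:4] → 'ucq.'.

'ucq.'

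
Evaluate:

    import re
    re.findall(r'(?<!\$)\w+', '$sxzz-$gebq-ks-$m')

['xzz', 'ebq', 'ks']

`(?!…)`/`(?<!…)` only lets a position through if the neighbouring text does NOT match; no characters are consumed.
No capturing groups, so `findall` returns the 3 full match strings.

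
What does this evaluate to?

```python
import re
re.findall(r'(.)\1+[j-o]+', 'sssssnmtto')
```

The backreference `\1` re-matches whatever the first group consumed, character for character.
Walking the string: at [0:7] match 'sssssnm', group 1 = 's'; at [7:10] match 'tto', group 1 = 't'.
With a single group, `findall` returns only what that group captured — 2 items.

['s', 't']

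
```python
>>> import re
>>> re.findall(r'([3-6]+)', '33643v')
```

Pattern: one or more of a character in [3-6] (captured).
Matches: at [0:5] match '33643', group 1 = '33643'.
`findall` collects group 1 from the one match (1 total).

['33643']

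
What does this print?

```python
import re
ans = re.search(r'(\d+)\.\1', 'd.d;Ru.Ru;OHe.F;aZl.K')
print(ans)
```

`\1` has to match the exact text group 1 already captured.
`re.search` tries every starting position until one works.
Here the pattern never matches, so the call returns None.

None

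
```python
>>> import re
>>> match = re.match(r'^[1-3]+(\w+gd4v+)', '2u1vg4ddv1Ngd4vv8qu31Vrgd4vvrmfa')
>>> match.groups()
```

The match spans [0:28] → '2u1vg4ddv1Ngd4vv8qu31Vrgd4vv'.
Captured: group 1 = 'u1vg4ddv1Ngd4vv8qu31Vrgd4vv'.

('u1vg4ddv1Ngd4vv8qu31Vrgd4vv',)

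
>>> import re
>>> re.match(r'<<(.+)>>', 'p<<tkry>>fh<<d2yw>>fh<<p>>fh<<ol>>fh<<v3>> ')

`re.match` won't scan ahead — the pattern has to work from the very first character.
Here the string doesn't start with a match, so the call returns None.

None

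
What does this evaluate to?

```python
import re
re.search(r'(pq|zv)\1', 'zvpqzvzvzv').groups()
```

A backreference is literal: `\1` must see the identical characters the first group matched.
`re.search` scans for the first position where the pattern succeeds.
The match spans [4:8] → 'zvzv'.
Captured: group 1 = 'zv'.

('zv',)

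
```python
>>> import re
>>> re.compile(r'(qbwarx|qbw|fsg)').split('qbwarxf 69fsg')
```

Alternation isn't longest-match — the leftmost alternative that fits at this position is chosen.
Matches to split on: at [0:6] → 'qbwarx'; at [10:13] → 'fsg'.
With a capturing group present, the delimiter's captured portion is kept in the result list.

['', 'qbwarx', 'f 69', 'fsg', '']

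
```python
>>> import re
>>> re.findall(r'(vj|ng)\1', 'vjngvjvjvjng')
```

After group 1 captures some text, `\1` only succeeds where that same text appears again.
Because there's exactly one group, `findall` drops the full match and keeps group 1 from the one hit.

['vj']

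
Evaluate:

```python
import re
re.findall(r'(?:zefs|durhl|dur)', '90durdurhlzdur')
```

['dur', 'durhl', 'dur']

`|` is ordered: at each position the engine commits to the first alternative that works.
Matches: at [2:5] → 'dur'; at [5:10] → 'durhl'; at [11:14] → 'dur'.
With no groups in the pattern, `findall` gives back each whole match — 3 here.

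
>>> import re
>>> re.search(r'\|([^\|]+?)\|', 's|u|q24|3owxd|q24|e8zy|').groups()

`re.search` tries every starting position until one works.
The match spans [1:4] → '|u|'.
Captured: group 1 = 'u'.

('u',)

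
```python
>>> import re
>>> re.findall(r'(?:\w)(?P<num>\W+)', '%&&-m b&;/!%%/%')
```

[' ', '&;/!%%/%']

The pattern matches a word character (non-capturing group); then one or more of a non-word character (captured as 'num').
Matches: at [4:6] match 'm ', group 1 = ' '; at [6:15] match 'b&;/!%%/%', group 1 = '&;/!%%/%'.
Because there's exactly one group, `findall` drops the full match and keeps group 1 from each hit.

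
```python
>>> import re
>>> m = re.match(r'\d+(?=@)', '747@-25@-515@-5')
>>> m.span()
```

(0, 3)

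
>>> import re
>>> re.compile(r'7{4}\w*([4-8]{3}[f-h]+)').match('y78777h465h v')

None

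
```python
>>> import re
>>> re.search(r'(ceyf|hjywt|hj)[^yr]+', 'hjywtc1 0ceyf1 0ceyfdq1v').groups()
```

('hjywt',)

Unlike `match`, `search` isn't anchored — it looks for the pattern anywhere in the string.
The match spans [0:11] → 'hjywtc1 0ce'.
Captured: group 1 = 'hjywt'.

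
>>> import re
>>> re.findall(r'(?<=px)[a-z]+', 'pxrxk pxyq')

The `(?=…)`/`(?<=…)` assertion just peeks at neighbouring text; it doesn't advance the match position.
`findall` yields the raw match text (2 of them) because the pattern has no groups.

['rxk', 'yq']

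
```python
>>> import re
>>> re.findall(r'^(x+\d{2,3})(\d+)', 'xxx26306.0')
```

The pattern matches anchored at the start of the string; then one or more of a literal 'x', then 2 to 3 of a digit (captured); then one or more of a digit (captured).
2 groups means the one result is a tuple of 2 captured strings — 1 here.

[('xxx263', '06')]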